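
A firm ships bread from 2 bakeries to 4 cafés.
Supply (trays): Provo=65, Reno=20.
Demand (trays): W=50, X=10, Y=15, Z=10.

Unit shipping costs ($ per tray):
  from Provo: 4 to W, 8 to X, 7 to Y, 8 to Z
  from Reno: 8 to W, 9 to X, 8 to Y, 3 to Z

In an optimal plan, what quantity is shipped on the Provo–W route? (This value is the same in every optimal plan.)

50

Optimal shipments:
  Provo→W: 50 × $4 = $200
  Provo→X: 10 × $8 = $80
  Provo→Y: 5 × $7 = $35
  Reno→Y: 10 × $8 = $80
  Reno→Z: 10 × $3 = $30
Total cost = $425.
So Provo→W carries 50 trays.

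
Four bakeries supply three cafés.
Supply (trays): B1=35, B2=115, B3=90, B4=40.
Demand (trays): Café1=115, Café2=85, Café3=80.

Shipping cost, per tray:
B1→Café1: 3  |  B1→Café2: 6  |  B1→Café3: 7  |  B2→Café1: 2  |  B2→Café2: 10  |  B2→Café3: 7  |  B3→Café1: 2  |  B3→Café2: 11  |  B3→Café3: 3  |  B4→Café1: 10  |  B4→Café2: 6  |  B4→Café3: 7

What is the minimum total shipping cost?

1020

A cheapest plan:
  B1→Café2: 35 × 6 = 210
  B2→Café1: 105 × 2 = 210
  B2→Café2: 10 × 10 = 100
  B3→Café1: 10 × 2 = 20
  B3→Café3: 80 × 3 = 240
  B4→Café2: 40 × 6 = 240
Total = 210 + 210 + 100 + 20 + 240 + 240 = 1020.
(Supply check: B1 ships 35; B2 ships 115; B3 ships 90; B4 ships 40.)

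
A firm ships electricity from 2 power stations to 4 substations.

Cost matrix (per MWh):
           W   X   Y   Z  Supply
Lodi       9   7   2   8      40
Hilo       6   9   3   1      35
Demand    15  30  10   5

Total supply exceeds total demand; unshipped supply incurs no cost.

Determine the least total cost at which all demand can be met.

A cheapest plan:
  Lodi->X: 30 × 7 = 210
  Lodi->Y: 10 × 2 = 20
  Hilo->W: 15 × 6 = 90
  Hilo->Z: 5 × 1 = 5
Total = 210 + 20 + 90 + 5 = 325.

325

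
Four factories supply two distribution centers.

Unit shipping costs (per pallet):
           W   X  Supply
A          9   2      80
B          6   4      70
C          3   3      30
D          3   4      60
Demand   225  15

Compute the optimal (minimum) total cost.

1305

An optimal shipping plan:
  A→W: 65 × 9 = 585
  A→X: 15 × 2 = 30
  B→W: 70 × 6 = 420
  C→W: 30 × 3 = 90
  D→W: 60 × 3 = 180
Total = 585 + 30 + 420 + 90 + 180 = 1305.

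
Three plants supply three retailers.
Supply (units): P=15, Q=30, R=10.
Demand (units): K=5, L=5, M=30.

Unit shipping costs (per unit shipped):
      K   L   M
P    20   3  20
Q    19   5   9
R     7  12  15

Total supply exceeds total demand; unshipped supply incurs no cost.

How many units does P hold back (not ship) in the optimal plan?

An optimal plan:
  P→L: 5 units
  Q→M: 30 units
  R→K: 5 units
Total cost = 320.
P ships 5 of its 15, leaving 10.

10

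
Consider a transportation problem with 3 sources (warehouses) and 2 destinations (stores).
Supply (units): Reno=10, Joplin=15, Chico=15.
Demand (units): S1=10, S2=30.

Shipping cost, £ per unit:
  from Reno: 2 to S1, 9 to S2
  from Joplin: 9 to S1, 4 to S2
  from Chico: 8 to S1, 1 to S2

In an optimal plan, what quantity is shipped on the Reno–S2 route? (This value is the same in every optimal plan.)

0

Optimal shipments:
  Reno to S1: 10 × £2 = £20
  Joplin to S2: 15 × £4 = £60
  Chico to S2: 15 × £1 = £15
Total cost = £95.
The route Reno→S2 is not used.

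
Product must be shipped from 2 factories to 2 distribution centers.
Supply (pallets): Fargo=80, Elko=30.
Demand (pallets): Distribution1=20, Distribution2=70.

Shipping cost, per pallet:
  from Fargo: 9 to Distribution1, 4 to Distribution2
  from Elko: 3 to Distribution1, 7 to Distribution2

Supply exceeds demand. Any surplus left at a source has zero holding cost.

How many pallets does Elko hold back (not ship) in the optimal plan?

10

An optimal plan:
  Fargo→Distribution2: 70 × 4 = 280
  Elko→Distribution1: 20 × 3 = 60
Total cost = 340.
Elko ships 20 of its 30, leaving 10.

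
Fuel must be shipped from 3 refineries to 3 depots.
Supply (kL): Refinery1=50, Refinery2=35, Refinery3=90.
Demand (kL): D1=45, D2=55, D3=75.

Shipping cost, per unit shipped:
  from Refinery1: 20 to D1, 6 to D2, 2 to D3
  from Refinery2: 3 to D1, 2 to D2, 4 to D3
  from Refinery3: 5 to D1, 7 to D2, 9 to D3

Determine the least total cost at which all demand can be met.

760

A cheapest plan:
  Refinery1–D3: 50 kL
  Refinery2–D2: 10 kL
  Refinery2–D3: 25 kL
  Refinery3–D1: 45 kL
  Refinery3–D2: 45 kL
Total cost = 760.
(Supply check: Refinery1 ships 50; Refinery2 ships 35; Refinery3 ships 90.)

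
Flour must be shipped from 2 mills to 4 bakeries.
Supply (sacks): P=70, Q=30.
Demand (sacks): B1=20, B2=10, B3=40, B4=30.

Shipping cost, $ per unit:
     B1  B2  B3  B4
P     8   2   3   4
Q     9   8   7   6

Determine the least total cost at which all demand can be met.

460

A cheapest plan:
  P to B2: 10 sacks
  P to B3: 40 sacks
  P to B4: 20 sacks
  Q to B1: 20 sacks
  Q to B4: 10 sacks
Total cost = $460.
(Supply check: P ships 70; Q ships 30.)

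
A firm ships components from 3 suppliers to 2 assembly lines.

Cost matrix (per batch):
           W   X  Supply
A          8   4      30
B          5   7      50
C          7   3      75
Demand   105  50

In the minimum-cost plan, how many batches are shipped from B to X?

0

Optimal shipments:
  A–W: 30 × 8 = 240
  B–W: 50 × 5 = 250
  C–W: 25 × 7 = 175
  C–X: 50 × 3 = 150
Total cost = 815.
The route B→X is not used.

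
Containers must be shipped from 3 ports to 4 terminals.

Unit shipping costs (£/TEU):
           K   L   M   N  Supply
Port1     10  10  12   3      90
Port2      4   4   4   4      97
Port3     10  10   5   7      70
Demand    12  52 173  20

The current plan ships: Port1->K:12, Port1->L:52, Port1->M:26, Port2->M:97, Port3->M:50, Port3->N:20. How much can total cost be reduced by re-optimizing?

220

Current plan cost = 12·10 + 52·10 + 26·12 + 97·4 + 50·5 + 20·7 = £1730.
Optimal plan:
  Port1 to K: 12 × £10 = £120
  Port1 to L: 52 × £10 = £520
  Port1 to M: 6 × £12 = £72
  Port1 to N: 20 × £3 = £60
  Port2 to M: 97 × £4 = £388
  Port3 to M: 70 × £5 = £350
Optimal cost = £1510.
Saving = 1730 − 1510 = £220.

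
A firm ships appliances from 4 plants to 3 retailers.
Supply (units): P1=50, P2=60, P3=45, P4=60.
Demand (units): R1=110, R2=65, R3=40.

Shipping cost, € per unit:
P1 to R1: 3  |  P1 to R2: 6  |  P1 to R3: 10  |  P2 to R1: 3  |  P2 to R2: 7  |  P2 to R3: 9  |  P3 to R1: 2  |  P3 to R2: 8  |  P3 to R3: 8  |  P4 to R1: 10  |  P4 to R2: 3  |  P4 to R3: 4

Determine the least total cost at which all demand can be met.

A cheapest plan:
  P1–R1: 5 × €3 = €15
  P1–R2: 45 × €6 = €270
  P2–R1: 60 × €3 = €180
  P3–R1: 45 × €2 = €90
  P4–R2: 20 × €3 = €60
  P4–R3: 40 × €4 = €160
Total = 15 + 270 + 180 + 90 + 60 + 160 = €775.
(Supply check: P1 ships 50; P2 ships 60; P3 ships 45; P4 ships 60.)

775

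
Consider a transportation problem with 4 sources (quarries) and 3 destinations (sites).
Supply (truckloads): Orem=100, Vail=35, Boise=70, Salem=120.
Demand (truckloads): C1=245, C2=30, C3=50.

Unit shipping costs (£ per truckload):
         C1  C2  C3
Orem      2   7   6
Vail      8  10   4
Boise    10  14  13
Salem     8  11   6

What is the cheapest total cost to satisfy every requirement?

One minimum-cost allocation:
  Orem→C1: 100 truckloads
  Vail→C3: 35 truckloads
  Boise→C1: 70 truckloads
  Salem→C1: 75 truckloads
  Salem→C2: 30 truckloads
  Salem→C3: 15 truckloads
Total cost = £2060.

2060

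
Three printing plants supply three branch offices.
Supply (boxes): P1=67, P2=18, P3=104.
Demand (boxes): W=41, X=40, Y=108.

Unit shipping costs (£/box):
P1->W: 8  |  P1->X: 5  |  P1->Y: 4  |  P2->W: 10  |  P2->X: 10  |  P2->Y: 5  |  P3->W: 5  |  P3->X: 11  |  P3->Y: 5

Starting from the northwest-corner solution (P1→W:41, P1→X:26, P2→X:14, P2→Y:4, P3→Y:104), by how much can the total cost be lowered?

Current plan cost = 41·8 + 26·5 + 14·10 + 4·5 + 104·5 = £1138.
Optimal plan:
  P1→X: 40 × £5 = £200
  P1→Y: 27 × £4 = £108
  P2→Y: 18 × £5 = £90
  P3→W: 41 × £5 = £205
  P3→Y: 63 × £5 = £315
Optimal cost = £918.
Saving = 1138 − 918 = £220.

220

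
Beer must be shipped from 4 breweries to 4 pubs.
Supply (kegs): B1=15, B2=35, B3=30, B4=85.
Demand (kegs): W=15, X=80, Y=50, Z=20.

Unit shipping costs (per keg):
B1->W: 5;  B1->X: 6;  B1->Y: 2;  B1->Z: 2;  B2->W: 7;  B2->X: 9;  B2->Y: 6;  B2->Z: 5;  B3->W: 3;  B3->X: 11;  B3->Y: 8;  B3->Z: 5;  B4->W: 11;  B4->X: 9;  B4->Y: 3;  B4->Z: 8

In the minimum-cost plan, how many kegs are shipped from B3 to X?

0

Optimal shipments:
  B1 to X: 15 × 6 = 90
  B2 to X: 30 × 9 = 270
  B2 to Z: 5 × 5 = 25
  B3 to W: 15 × 3 = 45
  B3 to Z: 15 × 5 = 75
  B4 to X: 35 × 9 = 315
  B4 to Y: 50 × 3 = 150
Total cost = 970.
The route B3→X is not used.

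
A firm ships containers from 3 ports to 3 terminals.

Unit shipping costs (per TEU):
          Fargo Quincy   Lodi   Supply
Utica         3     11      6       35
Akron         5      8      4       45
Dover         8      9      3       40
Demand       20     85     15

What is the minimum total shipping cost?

One minimum-cost allocation:
  Utica→Fargo: 20 × 3 = 60
  Utica→Quincy: 15 × 11 = 165
  Akron→Quincy: 45 × 8 = 360
  Dover→Quincy: 25 × 9 = 225
  Dover→Lodi: 15 × 3 = 45
Total = 60 + 165 + 360 + 225 + 45 = 855.
(Supply check: Utica ships 35; Akron ships 45; Dover ships 40.)

855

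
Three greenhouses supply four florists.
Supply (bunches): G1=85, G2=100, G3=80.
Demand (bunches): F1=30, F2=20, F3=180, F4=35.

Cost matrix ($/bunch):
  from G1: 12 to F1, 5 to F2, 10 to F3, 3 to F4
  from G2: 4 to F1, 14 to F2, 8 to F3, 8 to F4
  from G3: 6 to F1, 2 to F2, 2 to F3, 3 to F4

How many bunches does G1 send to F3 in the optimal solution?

30

Optimal shipments:
  G1 to F2: 20 bunches
  G1 to F3: 30 bunches
  G1 to F4: 35 bunches
  G2 to F1: 30 bunches
  G2 to F3: 70 bunches
  G3 to F3: 80 bunches
Total cost = $1345.
So G1→F3 carries 30 bunches.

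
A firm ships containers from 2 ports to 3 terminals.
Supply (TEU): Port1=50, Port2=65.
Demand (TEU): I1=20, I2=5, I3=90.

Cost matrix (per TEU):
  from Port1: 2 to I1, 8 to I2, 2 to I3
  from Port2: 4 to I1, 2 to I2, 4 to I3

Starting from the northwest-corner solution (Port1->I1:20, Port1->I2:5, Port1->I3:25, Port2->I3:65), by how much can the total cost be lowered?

40

Current plan cost = 20·2 + 5·8 + 25·2 + 65·4 = 390.
Optimal plan:
  Port1–I1: 20 × 2 = 40
  Port1–I3: 30 × 2 = 60
  Port2–I2: 5 × 2 = 10
  Port2–I3: 60 × 4 = 240
Optimal cost = 350.
Saving = 390 − 350 = 40.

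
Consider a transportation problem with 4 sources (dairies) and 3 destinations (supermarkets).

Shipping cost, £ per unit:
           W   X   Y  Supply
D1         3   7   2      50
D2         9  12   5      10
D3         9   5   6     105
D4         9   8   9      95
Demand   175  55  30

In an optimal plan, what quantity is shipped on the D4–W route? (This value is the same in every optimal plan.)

95

Optimal shipments:
  D1→W: 50 crates
  D2→Y: 10 crates
  D3→W: 30 crates
  D3→X: 55 crates
  D3→Y: 20 crates
  D4→W: 95 crates
Total cost = £1720.
So D4→W carries 95 crates.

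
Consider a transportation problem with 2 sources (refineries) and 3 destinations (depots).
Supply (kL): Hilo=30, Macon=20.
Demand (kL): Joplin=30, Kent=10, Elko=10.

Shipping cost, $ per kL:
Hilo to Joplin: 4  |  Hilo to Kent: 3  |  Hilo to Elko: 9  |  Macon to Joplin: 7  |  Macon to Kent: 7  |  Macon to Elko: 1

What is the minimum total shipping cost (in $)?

An optimal shipping plan:
  Hilo to Joplin: 20 × $4 = $80
  Hilo to Kent: 10 × $3 = $30
  Macon to Joplin: 10 × $7 = $70
  Macon to Elko: 10 × $1 = $10
Total = 80 + 30 + 70 + 10 = $190.

190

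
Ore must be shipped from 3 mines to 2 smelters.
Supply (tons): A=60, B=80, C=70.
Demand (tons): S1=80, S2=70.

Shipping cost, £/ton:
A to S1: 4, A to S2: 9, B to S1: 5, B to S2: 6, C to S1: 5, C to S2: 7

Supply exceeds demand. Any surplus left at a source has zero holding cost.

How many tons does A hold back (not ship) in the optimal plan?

0

Minimum-cost shipments:
  A->S1: 60 tons
  B->S2: 70 tons
  C->S1: 20 tons
Total cost = £760.
A ships 60 of its 60, leaving 0.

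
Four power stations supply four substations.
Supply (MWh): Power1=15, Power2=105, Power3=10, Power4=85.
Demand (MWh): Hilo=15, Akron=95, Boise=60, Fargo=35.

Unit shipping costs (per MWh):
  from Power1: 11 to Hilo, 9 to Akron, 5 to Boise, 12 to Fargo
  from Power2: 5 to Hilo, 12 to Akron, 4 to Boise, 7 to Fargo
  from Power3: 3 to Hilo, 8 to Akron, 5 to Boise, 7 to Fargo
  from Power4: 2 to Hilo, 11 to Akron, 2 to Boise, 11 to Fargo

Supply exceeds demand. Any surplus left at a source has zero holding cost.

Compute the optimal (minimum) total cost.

A cheapest plan:
  Power1->Akron: 15 × 9 = 135
  Power2->Akron: 60 × 12 = 720
  Power2->Fargo: 35 × 7 = 245
  Power3->Akron: 10 × 8 = 80
  Power4->Hilo: 15 × 2 = 30
  Power4->Akron: 10 × 11 = 110
  Power4->Boise: 60 × 2 = 120
Total = 135 + 720 + 245 + 80 + 30 + 110 + 120 = 1440.

1440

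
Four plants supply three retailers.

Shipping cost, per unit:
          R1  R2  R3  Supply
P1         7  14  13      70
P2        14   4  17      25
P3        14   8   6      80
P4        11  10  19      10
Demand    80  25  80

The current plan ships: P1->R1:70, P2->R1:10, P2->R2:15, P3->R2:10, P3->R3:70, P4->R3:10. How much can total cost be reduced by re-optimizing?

Current plan cost = 70·7 + 10·14 + 15·4 + 10·8 + 70·6 + 10·19 = 1380.
Optimal plan:
  P1->R1: 70 units
  P2->R2: 25 units
  P3->R3: 80 units
  P4->R1: 10 units
Optimal cost = 1180.
Saving = 1380 − 1180 = 200.

200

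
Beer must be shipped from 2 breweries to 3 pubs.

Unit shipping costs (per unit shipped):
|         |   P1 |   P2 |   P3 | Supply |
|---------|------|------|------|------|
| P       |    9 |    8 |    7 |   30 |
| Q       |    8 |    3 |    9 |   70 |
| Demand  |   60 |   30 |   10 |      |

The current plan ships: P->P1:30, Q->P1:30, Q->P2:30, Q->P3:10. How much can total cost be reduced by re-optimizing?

Current plan cost = 30·9 + 30·8 + 30·3 + 10·9 = 690.
Optimal plan:
  P–P1: 20 × 9 = 180
  P–P3: 10 × 7 = 70
  Q–P1: 40 × 8 = 320
  Q–P2: 30 × 3 = 90
Optimal cost = 660.
Saving = 690 − 660 = 30.

30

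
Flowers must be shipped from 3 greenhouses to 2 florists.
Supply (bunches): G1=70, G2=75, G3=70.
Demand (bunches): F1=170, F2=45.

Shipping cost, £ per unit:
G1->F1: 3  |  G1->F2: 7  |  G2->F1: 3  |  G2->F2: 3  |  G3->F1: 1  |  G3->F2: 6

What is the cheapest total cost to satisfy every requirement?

505

A cheapest plan:
  G1→F1: 70 × £3 = £210
  G2→F1: 30 × £3 = £90
  G2→F2: 45 × £3 = £135
  G3→F1: 70 × £1 = £70
Total = 210 + 90 + 135 + 70 = £505.
(Supply check: G1 ships 70; G2 ships 75; G3 ships 70.)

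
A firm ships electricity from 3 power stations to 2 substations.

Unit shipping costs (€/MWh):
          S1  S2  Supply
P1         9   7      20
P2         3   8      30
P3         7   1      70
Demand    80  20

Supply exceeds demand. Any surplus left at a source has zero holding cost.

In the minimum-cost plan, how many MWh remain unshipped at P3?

0

An optimal plan:
  P2->S1: 30 MWh
  P3->S1: 50 MWh
  P3->S2: 20 MWh
Total cost = €460.
P3 ships 70 of its 70, leaving 0.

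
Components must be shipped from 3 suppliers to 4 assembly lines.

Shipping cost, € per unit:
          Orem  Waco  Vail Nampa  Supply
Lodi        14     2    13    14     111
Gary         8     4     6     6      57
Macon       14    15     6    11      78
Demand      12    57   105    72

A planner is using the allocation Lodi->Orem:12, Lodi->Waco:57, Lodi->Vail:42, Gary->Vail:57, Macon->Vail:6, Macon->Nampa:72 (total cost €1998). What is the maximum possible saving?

345

Current plan cost = 12·14 + 57·2 + 42·13 + 57·6 + 6·6 + 72·11 = €1998.
Optimal plan:
  Lodi to Orem: 12 batches
  Lodi to Waco: 57 batches
  Lodi to Vail: 27 batches
  Lodi to Nampa: 15 batches
  Gary to Nampa: 57 batches
  Macon to Vail: 78 batches
Optimal cost = €1653.
Saving = 1998 − 1653 = €345.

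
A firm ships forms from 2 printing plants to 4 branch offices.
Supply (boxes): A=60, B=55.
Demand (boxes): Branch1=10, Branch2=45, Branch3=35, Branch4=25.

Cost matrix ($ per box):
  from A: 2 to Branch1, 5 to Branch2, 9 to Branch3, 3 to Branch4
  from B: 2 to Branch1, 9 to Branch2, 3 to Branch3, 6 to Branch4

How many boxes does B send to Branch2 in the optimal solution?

0

Solving gives:
  A to Branch2: 45 × $5 = $225
  A to Branch4: 15 × $3 = $45
  B to Branch1: 10 × $2 = $20
  B to Branch3: 35 × $3 = $105
  B to Branch4: 10 × $6 = $60
Total cost = $455.
The route B→Branch2 is not used.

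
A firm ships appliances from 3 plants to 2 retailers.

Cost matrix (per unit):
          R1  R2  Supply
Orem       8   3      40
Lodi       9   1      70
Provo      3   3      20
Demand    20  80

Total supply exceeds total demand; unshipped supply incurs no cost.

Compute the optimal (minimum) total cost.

160

An optimal shipping plan:
  Orem->R2: 10 × 3 = 30
  Lodi->R2: 70 × 1 = 70
  Provo->R1: 20 × 3 = 60
Total = 30 + 70 + 60 = 160.
(Supply check: Orem ships 10; Lodi ships 70; Provo ships 20.)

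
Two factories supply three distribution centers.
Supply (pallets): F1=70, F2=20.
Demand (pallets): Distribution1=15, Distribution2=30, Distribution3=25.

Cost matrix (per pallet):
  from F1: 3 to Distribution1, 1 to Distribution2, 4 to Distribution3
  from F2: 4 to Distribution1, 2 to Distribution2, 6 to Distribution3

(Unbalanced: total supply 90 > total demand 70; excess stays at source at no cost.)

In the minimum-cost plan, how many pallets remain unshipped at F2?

20

Minimum-cost shipments:
  F1–Distribution1: 15 × 3 = 45
  F1–Distribution2: 30 × 1 = 30
  F1–Distribution3: 25 × 4 = 100
Total cost = 175.
F2 ships 0 of its 20, leaving 20.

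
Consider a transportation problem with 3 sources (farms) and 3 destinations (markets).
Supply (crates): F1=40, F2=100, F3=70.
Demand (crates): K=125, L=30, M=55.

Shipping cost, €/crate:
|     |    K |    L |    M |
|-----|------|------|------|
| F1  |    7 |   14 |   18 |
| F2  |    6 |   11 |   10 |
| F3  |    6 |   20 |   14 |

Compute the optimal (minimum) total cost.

A cheapest plan:
  F1->K: 40 × €7 = €280
  F2->K: 15 × €6 = €90
  F2->L: 30 × €11 = €330
  F2->M: 55 × €10 = €550
  F3->K: 70 × €6 = €420
Total = 280 + 90 + 330 + 550 + 420 = €1670.
(Supply check: F1 ships 40; F2 ships 100; F3 ships 70.)

1670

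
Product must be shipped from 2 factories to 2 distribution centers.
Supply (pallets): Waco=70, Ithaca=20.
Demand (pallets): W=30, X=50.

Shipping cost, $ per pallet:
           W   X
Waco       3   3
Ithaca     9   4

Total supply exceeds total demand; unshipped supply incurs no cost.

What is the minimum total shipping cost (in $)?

A cheapest plan:
  Waco to W: 30 × $3 = $90
  Waco to X: 40 × $3 = $120
  Ithaca to X: 10 × $4 = $40
Total = 90 + 120 + 40 = $250.

250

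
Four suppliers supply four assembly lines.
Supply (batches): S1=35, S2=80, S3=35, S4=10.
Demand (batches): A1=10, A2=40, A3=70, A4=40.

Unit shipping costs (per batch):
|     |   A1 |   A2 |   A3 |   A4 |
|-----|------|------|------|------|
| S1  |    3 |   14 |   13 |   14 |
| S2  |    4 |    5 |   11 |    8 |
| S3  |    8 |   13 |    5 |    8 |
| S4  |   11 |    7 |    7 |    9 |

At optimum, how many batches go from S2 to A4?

The minimum-cost plan:
  S1–A1: 10 × 3 = 30
  S1–A3: 25 × 13 = 325
  S2–A2: 40 × 5 = 200
  S2–A4: 40 × 8 = 320
  S3–A3: 35 × 5 = 175
  S4–A3: 10 × 7 = 70
Total cost = 1120.
So S2→A4 carries 40 batches.

40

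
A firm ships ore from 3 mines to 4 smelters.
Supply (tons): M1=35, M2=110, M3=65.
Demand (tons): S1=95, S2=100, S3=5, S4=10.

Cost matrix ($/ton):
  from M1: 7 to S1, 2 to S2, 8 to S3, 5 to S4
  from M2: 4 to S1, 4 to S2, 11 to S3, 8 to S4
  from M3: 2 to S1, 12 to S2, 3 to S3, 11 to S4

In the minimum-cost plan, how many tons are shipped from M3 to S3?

5

Solving gives:
  M1–S2: 25 × $2 = $50
  M1–S4: 10 × $5 = $50
  M2–S1: 35 × $4 = $140
  M2–S2: 75 × $4 = $300
  M3–S1: 60 × $2 = $120
  M3–S3: 5 × $3 = $15
Total cost = $675.
So M3→S3 carries 5 tons.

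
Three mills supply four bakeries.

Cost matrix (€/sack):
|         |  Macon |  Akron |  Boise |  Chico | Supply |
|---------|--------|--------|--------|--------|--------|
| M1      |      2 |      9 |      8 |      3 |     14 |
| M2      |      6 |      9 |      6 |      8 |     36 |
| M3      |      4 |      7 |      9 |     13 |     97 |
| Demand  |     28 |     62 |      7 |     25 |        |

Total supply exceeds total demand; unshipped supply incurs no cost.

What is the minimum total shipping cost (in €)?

One minimum-cost allocation:
  M1–Chico: 14 sacks
  M2–Boise: 7 sacks
  M2–Chico: 11 sacks
  M3–Macon: 28 sacks
  M3–Akron: 62 sacks
Total cost = €718.

718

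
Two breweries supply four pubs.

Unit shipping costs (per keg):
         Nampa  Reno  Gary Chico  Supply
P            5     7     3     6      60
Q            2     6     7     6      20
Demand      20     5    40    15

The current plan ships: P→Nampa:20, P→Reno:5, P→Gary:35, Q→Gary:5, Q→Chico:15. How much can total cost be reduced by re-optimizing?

Current plan cost = 20·5 + 5·7 + 35·3 + 5·7 + 15·6 = 365.
Optimal plan:
  P→Reno: 5 × 7 = 35
  P→Gary: 40 × 3 = 120
  P→Chico: 15 × 6 = 90
  Q→Nampa: 20 × 2 = 40
Optimal cost = 285.
Saving = 365 − 285 = 80.

80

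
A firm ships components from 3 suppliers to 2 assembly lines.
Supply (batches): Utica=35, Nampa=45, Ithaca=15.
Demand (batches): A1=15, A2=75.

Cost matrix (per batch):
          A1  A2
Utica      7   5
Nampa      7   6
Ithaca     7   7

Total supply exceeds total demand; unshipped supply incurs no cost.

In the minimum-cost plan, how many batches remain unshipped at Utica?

Minimum-cost shipments:
  Utica→A2: 35 × 5 = 175
  Nampa→A2: 40 × 6 = 240
  Ithaca→A1: 15 × 7 = 105
Total cost = 520.
Utica ships 35 of its 35, leaving 0.

0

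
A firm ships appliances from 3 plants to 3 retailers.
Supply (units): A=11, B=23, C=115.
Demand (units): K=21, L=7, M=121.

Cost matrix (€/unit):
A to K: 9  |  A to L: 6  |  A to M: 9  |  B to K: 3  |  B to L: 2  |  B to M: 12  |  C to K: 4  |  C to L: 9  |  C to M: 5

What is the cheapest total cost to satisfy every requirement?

726

An optimal shipping plan:
  A to L: 5 × €6 = €30
  A to M: 6 × €9 = €54
  B to K: 21 × €3 = €63
  B to L: 2 × €2 = €4
  C to M: 115 × €5 = €575
Total = 30 + 54 + 63 + 4 + 575 = €726.
(Supply check: A ships 11; B ships 23; C ships 115.)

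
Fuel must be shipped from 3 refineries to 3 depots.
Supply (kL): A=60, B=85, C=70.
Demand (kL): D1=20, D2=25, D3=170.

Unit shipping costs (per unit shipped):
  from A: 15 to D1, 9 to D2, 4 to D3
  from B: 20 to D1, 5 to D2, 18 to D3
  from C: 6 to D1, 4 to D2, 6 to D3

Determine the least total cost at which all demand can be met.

A cheapest plan:
  A–D3: 60 × 4 = 240
  B–D2: 25 × 5 = 125
  B–D3: 60 × 18 = 1080
  C–D1: 20 × 6 = 120
  C–D3: 50 × 6 = 300
Total = 240 + 125 + 1080 + 120 + 300 = 1865.

1865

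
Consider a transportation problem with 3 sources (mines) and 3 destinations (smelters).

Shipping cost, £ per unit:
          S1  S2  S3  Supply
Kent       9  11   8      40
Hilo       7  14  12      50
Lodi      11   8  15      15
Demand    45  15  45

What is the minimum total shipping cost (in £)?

815

A cheapest plan:
  Kent→S3: 40 × £8 = £320
  Hilo→S1: 45 × £7 = £315
  Hilo→S3: 5 × £12 = £60
  Lodi→S2: 15 × £8 = £120
Total = 320 + 315 + 60 + 120 = £815.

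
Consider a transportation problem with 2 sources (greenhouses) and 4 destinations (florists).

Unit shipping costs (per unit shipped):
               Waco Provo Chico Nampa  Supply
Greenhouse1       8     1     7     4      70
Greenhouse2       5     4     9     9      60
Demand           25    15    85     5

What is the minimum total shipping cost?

An optimal shipping plan:
  Greenhouse1 to Provo: 15 bunches
  Greenhouse1 to Chico: 50 bunches
  Greenhouse1 to Nampa: 5 bunches
  Greenhouse2 to Waco: 25 bunches
  Greenhouse2 to Chico: 35 bunches
Total cost = 825.

825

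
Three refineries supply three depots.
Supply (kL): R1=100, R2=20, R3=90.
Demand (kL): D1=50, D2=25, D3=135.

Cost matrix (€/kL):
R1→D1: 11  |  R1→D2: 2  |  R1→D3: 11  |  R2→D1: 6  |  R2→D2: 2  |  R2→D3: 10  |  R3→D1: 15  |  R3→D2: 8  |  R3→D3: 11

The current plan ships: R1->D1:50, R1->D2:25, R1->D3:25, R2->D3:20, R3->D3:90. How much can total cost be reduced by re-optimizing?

80

Current plan cost = 50·11 + 25·2 + 25·11 + 20·10 + 90·11 = €2065.
Optimal plan:
  R1 to D1: 30 × €11 = €330
  R1 to D2: 25 × €2 = €50
  R1 to D3: 45 × €11 = €495
  R2 to D1: 20 × €6 = €120
  R3 to D3: 90 × €11 = €990
Optimal cost = €1985.
Saving = 2065 − 1985 = €80.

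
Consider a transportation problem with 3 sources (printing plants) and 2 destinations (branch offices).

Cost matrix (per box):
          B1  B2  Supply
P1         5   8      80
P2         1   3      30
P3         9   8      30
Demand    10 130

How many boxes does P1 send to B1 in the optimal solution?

10

Solving gives:
  P1–B1: 10 × 5 = 50
  P1–B2: 70 × 8 = 560
  P2–B2: 30 × 3 = 90
  P3–B2: 30 × 8 = 240
Total cost = 940.
So P1→B1 carries 10 boxes.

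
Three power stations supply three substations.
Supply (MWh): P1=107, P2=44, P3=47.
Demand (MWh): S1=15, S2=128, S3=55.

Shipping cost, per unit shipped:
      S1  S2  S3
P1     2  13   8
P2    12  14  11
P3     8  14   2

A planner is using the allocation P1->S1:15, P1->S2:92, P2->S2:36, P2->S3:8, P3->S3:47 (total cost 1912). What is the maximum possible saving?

16

Current plan cost = 15·2 + 92·13 + 36·14 + 8·11 + 47·2 = 1912.
Optimal plan:
  P1 to S1: 15 MWh
  P1 to S2: 84 MWh
  P1 to S3: 8 MWh
  P2 to S2: 44 MWh
  P3 to S3: 47 MWh
Optimal cost = 1896.
Saving = 1912 − 1896 = 16.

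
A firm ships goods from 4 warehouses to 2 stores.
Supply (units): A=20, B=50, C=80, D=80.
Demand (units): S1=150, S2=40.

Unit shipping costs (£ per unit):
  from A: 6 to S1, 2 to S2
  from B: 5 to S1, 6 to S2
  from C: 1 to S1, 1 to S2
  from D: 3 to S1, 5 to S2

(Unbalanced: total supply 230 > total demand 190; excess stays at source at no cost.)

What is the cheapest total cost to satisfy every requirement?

An optimal shipping plan:
  A→S2: 20 × £2 = £40
  B→S1: 10 × £5 = £50
  C→S1: 60 × £1 = £60
  C→S2: 20 × £1 = £20
  D→S1: 80 × £3 = £240
Total = 40 + 50 + 60 + 20 + 240 = £410.
(Supply check: A ships 20; B ships 10; C ships 80; D ships 80.)

410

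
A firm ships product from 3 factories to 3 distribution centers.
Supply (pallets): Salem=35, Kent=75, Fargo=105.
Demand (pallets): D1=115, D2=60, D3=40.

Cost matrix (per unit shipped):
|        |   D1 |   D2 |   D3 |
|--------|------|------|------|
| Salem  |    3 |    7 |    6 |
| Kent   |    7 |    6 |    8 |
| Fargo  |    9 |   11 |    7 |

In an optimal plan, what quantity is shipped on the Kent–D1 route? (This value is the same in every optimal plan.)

The minimum-cost plan:
  Salem–D1: 35 × 3 = 105
  Kent–D1: 15 × 7 = 105
  Kent–D2: 60 × 6 = 360
  Fargo–D1: 65 × 9 = 585
  Fargo–D3: 40 × 7 = 280
Total cost = 1435.
So Kent→D1 carries 15 pallets.

15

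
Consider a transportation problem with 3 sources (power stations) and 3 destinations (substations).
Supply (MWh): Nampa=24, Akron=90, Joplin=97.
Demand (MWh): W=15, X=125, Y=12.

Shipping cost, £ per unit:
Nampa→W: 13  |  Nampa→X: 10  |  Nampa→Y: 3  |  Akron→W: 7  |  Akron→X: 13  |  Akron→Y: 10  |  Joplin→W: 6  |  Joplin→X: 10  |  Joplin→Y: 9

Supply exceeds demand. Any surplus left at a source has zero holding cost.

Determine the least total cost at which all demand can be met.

Optimal allocation:
  Nampa->X: 12 × £10 = £120
  Nampa->Y: 12 × £3 = £36
  Akron->W: 15 × £7 = £105
  Akron->X: 16 × £13 = £208
  Joplin->X: 97 × £10 = £970
Total = 120 + 36 + 105 + 208 + 970 = £1439.
(Supply check: Nampa ships 24; Akron ships 31; Joplin ships 97.)

1439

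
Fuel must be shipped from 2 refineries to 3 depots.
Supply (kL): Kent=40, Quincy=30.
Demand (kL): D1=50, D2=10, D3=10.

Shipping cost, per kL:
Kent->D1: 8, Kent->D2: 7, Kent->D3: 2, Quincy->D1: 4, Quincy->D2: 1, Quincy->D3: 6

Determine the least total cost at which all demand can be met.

A cheapest plan:
  Kent→D1: 30 kL
  Kent→D3: 10 kL
  Quincy→D1: 20 kL
  Quincy→D2: 10 kL
Total cost = 350.
(Supply check: Kent ships 40; Quincy ships 30.)

350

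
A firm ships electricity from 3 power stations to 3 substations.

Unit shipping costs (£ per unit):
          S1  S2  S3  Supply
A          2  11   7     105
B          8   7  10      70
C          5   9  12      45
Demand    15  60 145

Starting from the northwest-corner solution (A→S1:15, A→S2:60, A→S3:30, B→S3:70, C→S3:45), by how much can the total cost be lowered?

450

Current plan cost = 15·2 + 60·11 + 30·7 + 70·10 + 45·12 = £2140.
Optimal plan:
  A->S3: 105 × £7 = £735
  B->S2: 30 × £7 = £210
  B->S3: 40 × £10 = £400
  C->S1: 15 × £5 = £75
  C->S2: 30 × £9 = £270
Optimal cost = £1690.
Saving = 2140 − 1690 = £450.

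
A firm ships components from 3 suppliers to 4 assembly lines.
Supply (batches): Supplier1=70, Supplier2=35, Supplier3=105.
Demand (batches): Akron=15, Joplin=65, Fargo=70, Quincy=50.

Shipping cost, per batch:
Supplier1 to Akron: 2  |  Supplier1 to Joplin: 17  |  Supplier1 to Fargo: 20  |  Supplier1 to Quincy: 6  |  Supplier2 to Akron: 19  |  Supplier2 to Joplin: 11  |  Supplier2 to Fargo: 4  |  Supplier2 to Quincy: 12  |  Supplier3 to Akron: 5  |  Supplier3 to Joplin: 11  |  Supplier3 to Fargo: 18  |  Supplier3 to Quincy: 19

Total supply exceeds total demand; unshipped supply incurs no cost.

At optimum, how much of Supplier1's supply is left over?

5

An optimal plan:
  Supplier1→Akron: 15 × 2 = 30
  Supplier1→Quincy: 50 × 6 = 300
  Supplier2→Fargo: 35 × 4 = 140
  Supplier3→Joplin: 65 × 11 = 715
  Supplier3→Fargo: 35 × 18 = 630
Total cost = 1815.
Supplier1 ships 65 of its 70, leaving 5.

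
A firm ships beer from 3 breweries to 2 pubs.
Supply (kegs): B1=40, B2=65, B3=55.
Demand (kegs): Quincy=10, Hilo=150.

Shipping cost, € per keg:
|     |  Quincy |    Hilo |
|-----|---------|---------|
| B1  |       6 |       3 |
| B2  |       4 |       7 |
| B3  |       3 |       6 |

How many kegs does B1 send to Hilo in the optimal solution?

Optimal shipments:
  B1->Hilo: 40 kegs
  B2->Quincy: 10 kegs
  B2->Hilo: 55 kegs
  B3->Hilo: 55 kegs
Total cost = €875.
So B1→Hilo carries 40 kegs.

40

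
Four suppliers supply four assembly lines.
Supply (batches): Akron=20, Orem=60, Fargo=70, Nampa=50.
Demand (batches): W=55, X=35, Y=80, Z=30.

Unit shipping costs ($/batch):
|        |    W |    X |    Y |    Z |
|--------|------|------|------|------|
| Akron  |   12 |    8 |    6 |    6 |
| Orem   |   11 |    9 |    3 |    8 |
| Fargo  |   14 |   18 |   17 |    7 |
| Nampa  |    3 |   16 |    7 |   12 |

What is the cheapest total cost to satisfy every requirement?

1360

A cheapest plan:
  Akron–Y: 20 × $6 = $120
  Orem–Y: 60 × $3 = $180
  Fargo–W: 5 × $14 = $70
  Fargo–X: 35 × $18 = $630
  Fargo–Z: 30 × $7 = $210
  Nampa–W: 50 × $3 = $150
Total = 120 + 180 + 70 + 630 + 210 + 150 = $1360.
(Supply check: Akron ships 20; Orem ships 60; Fargo ships 70; Nampa ships 50.)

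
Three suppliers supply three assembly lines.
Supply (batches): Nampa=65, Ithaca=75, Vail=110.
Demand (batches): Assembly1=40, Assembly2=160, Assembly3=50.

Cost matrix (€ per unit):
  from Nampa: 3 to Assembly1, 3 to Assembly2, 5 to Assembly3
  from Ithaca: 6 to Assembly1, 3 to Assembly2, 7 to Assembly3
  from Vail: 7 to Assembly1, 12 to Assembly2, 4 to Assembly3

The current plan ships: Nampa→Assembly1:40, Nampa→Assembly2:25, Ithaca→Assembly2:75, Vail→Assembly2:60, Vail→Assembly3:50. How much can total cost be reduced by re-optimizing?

Current plan cost = 40·3 + 25·3 + 75·3 + 60·12 + 50·4 = €1340.
Optimal plan:
  Nampa→Assembly2: 65 × €3 = €195
  Ithaca→Assembly2: 75 × €3 = €225
  Vail→Assembly1: 40 × €7 = €280
  Vail→Assembly2: 20 × €12 = €240
  Vail→Assembly3: 50 × €4 = €200
Optimal cost = €1140.
Saving = 1340 − 1140 = €200.

200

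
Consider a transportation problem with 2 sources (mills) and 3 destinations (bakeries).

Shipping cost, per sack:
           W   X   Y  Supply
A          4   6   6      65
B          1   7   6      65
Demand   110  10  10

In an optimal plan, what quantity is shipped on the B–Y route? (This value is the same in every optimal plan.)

Optimal shipments:
  A to W: 45 × 4 = 180
  A to X: 10 × 6 = 60
  A to Y: 10 × 6 = 60
  B to W: 65 × 1 = 65
Total cost = 365.
The route B→Y is not used.

0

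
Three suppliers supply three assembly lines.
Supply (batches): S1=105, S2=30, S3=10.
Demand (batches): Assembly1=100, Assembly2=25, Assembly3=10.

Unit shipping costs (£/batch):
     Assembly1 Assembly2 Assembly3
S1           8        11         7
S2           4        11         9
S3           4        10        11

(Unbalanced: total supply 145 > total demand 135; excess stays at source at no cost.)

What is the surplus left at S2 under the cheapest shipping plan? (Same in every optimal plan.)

An optimal plan:
  S1->Assembly1: 60 × £8 = £480
  S1->Assembly2: 25 × £11 = £275
  S1->Assembly3: 10 × £7 = £70
  S2->Assembly1: 30 × £4 = £120
  S3->Assembly1: 10 × £4 = £40
Total cost = £985.
S2 ships 30 of its 30, leaving 0.

0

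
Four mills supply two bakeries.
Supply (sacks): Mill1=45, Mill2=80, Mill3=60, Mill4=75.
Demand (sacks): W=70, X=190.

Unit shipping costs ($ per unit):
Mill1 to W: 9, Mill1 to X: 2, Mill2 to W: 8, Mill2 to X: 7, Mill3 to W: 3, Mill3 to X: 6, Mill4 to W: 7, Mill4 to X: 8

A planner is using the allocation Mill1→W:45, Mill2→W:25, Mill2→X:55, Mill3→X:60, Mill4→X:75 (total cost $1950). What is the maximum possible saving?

Current plan cost = 45·9 + 25·8 + 55·7 + 60·6 + 75·8 = $1950.
Optimal plan:
  Mill1–X: 45 × $2 = $90
  Mill2–X: 80 × $7 = $560
  Mill3–W: 60 × $3 = $180
  Mill4–W: 10 × $7 = $70
  Mill4–X: 65 × $8 = $520
Optimal cost = $1420.
Saving = 1950 − 1420 = $530.

530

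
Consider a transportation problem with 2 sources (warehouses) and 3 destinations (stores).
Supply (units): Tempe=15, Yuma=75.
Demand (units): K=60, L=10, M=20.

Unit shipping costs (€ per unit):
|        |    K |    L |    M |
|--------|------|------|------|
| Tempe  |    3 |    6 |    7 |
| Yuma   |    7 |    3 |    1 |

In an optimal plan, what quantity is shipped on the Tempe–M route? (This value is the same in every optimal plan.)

The minimum-cost plan:
  Tempe→K: 15 units
  Yuma→K: 45 units
  Yuma→L: 10 units
  Yuma→M: 20 units
Total cost = €410.
The route Tempe→M is not used.

0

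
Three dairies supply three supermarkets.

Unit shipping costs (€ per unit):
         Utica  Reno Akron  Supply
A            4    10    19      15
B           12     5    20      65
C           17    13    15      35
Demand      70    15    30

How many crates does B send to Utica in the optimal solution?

Solving gives:
  A->Utica: 15 × €4 = €60
  B->Utica: 50 × €12 = €600
  B->Reno: 15 × €5 = €75
  C->Utica: 5 × €17 = €85
  C->Akron: 30 × €15 = €450
Total cost = €1270.
So B→Utica carries 50 crates.

50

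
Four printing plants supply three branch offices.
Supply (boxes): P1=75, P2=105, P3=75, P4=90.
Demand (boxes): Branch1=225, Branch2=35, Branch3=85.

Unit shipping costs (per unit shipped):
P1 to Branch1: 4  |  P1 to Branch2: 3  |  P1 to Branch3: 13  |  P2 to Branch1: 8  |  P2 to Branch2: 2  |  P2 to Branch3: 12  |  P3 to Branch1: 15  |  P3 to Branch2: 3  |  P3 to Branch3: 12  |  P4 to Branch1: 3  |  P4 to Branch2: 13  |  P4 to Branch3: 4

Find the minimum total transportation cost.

One minimum-cost allocation:
  P1->Branch1: 75 × 4 = 300
  P2->Branch1: 105 × 8 = 840
  P3->Branch2: 35 × 3 = 105
  P3->Branch3: 40 × 12 = 480
  P4->Branch1: 45 × 3 = 135
  P4->Branch3: 45 × 4 = 180
Total = 300 + 840 + 105 + 480 + 135 + 180 = 2040.

2040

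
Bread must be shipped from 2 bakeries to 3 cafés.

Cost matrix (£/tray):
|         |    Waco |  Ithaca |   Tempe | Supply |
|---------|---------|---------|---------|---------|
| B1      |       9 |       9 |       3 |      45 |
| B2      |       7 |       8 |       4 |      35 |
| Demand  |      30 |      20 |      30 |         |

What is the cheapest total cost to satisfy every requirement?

475

One minimum-cost allocation:
  B1->Ithaca: 15 × £9 = £135
  B1->Tempe: 30 × £3 = £90
  B2->Waco: 30 × £7 = £210
  B2->Ithaca: 5 × £8 = £40
Total = 135 + 90 + 210 + 40 = £475.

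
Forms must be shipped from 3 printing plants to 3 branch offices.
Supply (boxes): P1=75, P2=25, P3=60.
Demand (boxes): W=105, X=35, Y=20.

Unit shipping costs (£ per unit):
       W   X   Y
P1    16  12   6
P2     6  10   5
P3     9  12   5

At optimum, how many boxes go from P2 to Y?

Solving gives:
  P1->W: 20 × £16 = £320
  P1->X: 35 × £12 = £420
  P1->Y: 20 × £6 = £120
  P2->W: 25 × £6 = £150
  P3->W: 60 × £9 = £540
Total cost = £1550.
The route P2→Y is not used.

0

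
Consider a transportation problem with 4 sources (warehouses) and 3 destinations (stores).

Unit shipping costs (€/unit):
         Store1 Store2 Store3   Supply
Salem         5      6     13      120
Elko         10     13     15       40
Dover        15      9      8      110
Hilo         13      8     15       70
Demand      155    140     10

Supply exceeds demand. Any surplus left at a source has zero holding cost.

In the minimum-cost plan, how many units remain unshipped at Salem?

0

Minimum-cost shipments:
  Salem->Store1: 120 × €5 = €600
  Elko->Store1: 35 × €10 = €350
  Dover->Store2: 70 × €9 = €630
  Dover->Store3: 10 × €8 = €80
  Hilo->Store2: 70 × €8 = €560
Total cost = €2220.
Salem ships 120 of its 120, leaving 0.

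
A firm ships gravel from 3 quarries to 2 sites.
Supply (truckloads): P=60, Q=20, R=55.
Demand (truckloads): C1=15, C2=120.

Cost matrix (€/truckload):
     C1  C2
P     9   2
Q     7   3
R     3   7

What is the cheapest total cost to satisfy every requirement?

505

A cheapest plan:
  P to C2: 60 × €2 = €120
  Q to C2: 20 × €3 = €60
  R to C1: 15 × €3 = €45
  R to C2: 40 × €7 = €280
Total = 120 + 60 + 45 + 280 = €505.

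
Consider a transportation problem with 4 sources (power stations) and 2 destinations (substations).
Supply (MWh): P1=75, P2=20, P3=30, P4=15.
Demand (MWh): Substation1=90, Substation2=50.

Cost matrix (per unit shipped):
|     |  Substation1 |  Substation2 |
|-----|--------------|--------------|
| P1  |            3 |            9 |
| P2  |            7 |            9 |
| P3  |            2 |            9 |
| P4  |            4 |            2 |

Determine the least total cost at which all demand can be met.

585

A cheapest plan:
  P1->Substation1: 60 × 3 = 180
  P1->Substation2: 15 × 9 = 135
  P2->Substation2: 20 × 9 = 180
  P3->Substation1: 30 × 2 = 60
  P4->Substation2: 15 × 2 = 30
Total = 180 + 135 + 180 + 60 + 30 = 585.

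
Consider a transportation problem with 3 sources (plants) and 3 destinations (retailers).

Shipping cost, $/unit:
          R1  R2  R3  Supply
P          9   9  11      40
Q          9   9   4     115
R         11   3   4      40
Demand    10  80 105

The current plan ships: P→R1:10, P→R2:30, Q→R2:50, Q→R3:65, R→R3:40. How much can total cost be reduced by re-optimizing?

240

Current plan cost = 10·9 + 30·9 + 50·9 + 65·4 + 40·4 = $1230.
Optimal plan:
  P→R2: 40 × $9 = $360
  Q→R1: 10 × $9 = $90
  Q→R3: 105 × $4 = $420
  R→R2: 40 × $3 = $120
Optimal cost = $990.
Saving = 1230 − 990 = $240.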